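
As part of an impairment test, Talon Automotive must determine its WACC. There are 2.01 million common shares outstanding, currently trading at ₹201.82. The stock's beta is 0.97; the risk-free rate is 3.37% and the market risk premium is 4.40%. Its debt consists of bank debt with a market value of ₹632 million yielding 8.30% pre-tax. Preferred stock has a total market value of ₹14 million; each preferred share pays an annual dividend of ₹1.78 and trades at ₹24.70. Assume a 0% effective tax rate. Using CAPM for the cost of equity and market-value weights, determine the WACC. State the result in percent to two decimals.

Cost of equity via CAPM: Re = 3.37% + 0.97 × 4.4% = 7.6380%.
Cost of preferred: Rp = 1.78 / 24.7 = 7.2065%.
Market value of equity E = 201.82 × 2.01m = 405.6582m.
Total capital V = 405.6582 + 14 + 632 = 1051.6582.
Equity: weight = 405.6582/1051.6582 = 0.3857; cost = 7.638%.
Preferred: weight = 14/1051.6582 = 0.0133; cost = 7.2065%.
Bank debt: weight = 632/1051.6582 = 0.6010; after-tax cost = 8.3% × (1 − 0%) = 8.3000%.
WACC = 0.3857 × 7.6380% + 0.0133 × 7.2065% + 0.6010 × 8.3000% = 8.0301%.

8.03%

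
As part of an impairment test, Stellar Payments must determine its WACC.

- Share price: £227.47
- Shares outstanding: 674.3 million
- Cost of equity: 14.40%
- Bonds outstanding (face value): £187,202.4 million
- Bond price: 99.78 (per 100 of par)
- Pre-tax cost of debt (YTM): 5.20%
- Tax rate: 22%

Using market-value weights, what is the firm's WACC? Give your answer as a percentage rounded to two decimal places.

8.72%

Market value of equity E = 227.47 × 674.3m = 153383.021m. Market value of debt D = 187202.4m × 99.78/100 = 186790.55472m.
Total capital V = 153383.021 + 186790.55472 = 340173.57572.
Equity: weight = 153383.021/340173.57572 = 0.4509; cost = 14.4%.
Bonds outstanding: weight = 186790.55472/340173.57572 = 0.5491; after-tax cost = 5.2% × (1 − 22%) = 4.0560%.
WACC = 0.4509 × 14.4000% + 0.5491 × 4.0560% = 8.7201%.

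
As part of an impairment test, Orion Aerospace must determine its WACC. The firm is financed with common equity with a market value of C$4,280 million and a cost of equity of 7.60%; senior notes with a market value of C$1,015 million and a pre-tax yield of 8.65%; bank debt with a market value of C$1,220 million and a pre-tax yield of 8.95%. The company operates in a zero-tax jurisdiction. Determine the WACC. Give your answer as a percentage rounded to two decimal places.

Total capital V = 4280 + 1015 + 1220 = 6515.
Equity: weight = 4280/6515 = 0.6569; cost = 7.6%.
Senior notes: weight = 1015/6515 = 0.1558; after-tax cost = 8.65% × (1 − 0%) = 8.6500%.
Bank debt: weight = 1220/6515 = 0.1873; after-tax cost = 8.95% × (1 − 0%) = 8.9500%.
WACC = 0.6569 × 7.6000% + 0.1558 × 8.6500% + 0.1873 × 8.9500% = 8.0164%.

8.02%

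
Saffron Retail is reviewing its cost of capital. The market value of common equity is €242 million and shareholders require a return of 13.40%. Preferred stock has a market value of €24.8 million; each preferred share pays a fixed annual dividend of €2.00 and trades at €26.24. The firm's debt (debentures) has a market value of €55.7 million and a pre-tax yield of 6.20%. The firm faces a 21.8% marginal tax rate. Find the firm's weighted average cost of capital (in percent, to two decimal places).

Cost of preferred: Rp = 2.0 / 26.24 = 7.6220%.
Total capital V = 242 + 24.8 + 55.7 = 322.5.
Equity: weight = 242/322.5 = 0.7504; cost = 13.4%.
Preferred: weight = 24.8/322.5 = 0.0769; cost = 7.622%.
Debentures: weight = 55.7/322.5 = 0.1727; after-tax cost = 6.2% × (1 − 21.8%) = 4.8484%.
WACC = 0.7504 × 13.4000% + 0.0769 × 7.6220% + 0.1727 × 4.8484% = 11.4787%.

11.48%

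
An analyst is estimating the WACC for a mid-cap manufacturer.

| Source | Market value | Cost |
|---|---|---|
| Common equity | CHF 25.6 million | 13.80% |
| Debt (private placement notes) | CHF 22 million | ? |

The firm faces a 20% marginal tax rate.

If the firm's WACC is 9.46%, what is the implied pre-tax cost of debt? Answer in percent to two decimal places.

5.51%

Total capital V = 25.6 + 22 = 47.6.
Equity weight = 25.6/47.6 = 0.5378.
Private placement notes weight = 22/47.6 = 0.4622.
Equity contribution = 0.5378 × 13.8% = 7.4218%.
Remaining for debt = 9.46% − 7.4218% = 2.0382%.
Rd × (1 − 20%) × 0.4622 = 2.0382%  ⇒  Rd = 5.5123%.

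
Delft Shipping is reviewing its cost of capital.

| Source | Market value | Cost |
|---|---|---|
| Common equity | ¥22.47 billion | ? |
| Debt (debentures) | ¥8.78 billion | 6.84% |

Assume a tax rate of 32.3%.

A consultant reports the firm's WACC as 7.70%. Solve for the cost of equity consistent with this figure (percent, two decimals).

Total capital V = 22.47 + 8.78 = 31.25.
Equity weight = 22.47/31.25 = 0.7190.
Debentures weight = 8.78/31.25 = 0.2810.
Debt contribution = 0.2810 × 6.84% × (1 − 32.3%) = 1.3010%.
Required equity contribution = 7.7% − 1.3010% = 6.3990%.
Re = 6.3990% / 0.7190 = 8.8993%.

8.90%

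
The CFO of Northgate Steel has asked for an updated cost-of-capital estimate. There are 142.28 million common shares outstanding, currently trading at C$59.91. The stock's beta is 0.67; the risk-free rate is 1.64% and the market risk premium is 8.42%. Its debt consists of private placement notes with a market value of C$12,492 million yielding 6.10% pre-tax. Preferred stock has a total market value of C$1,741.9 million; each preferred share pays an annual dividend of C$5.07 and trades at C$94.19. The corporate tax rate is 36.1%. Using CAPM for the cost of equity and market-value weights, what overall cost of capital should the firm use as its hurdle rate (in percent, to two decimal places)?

Cost of equity via CAPM: Re = 1.64% + 0.67 × 8.42% = 7.2814%.
Cost of preferred: Rp = 5.07 / 94.19 = 5.3827%.
Market value of equity E = 59.91 × 142.28m = 8523.9948m.
Total capital V = 8523.9948 + 1741.9 + 12492 = 22757.8948.
Equity: weight = 8523.9948/22757.8948 = 0.3746; cost = 7.2814%.
Preferred: weight = 1741.9/22757.8948 = 0.0765; cost = 5.3827%.
Private placement notes: weight = 12492/22757.8948 = 0.5489; after-tax cost = 6.1% × (1 − 36.1%) = 3.8979%.
WACC = 0.3746 × 7.2814% + 0.0765 × 5.3827% + 0.5489 × 3.8979% = 5.2788%.

5.28%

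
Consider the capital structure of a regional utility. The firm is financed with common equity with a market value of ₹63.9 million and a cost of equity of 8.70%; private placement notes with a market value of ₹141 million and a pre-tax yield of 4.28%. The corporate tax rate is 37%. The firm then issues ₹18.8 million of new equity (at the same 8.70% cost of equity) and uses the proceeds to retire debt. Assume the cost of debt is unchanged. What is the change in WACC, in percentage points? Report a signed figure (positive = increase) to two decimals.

+0.55 pp

Current WACC:
Total capital V = 63.9 + 141 = 204.9.
Equity: weight = 63.9/204.9 = 0.3119; cost = 8.7%.
Private placement notes: weight = 141/204.9 = 0.6881; after-tax cost = 4.28% × (1 − 37%) = 2.6964%.
WACC = 0.3119 × 8.7000% + 0.6881 × 2.6964% = 4.5687%.
After the change:
Total capital V = 82.7 + 122.2 = 204.9.
Equity: weight = 82.7/204.9 = 0.4036; cost = 8.7%.
Private placement notes: weight = 122.2/204.9 = 0.5964; after-tax cost = 4.28% × (1 − 37%) = 2.6964%.
WACC = 0.4036 × 8.7000% + 0.5964 × 2.6964% = 5.1195%.
Change in WACC = 5.1195% − 4.5687% = 0.5508 pp.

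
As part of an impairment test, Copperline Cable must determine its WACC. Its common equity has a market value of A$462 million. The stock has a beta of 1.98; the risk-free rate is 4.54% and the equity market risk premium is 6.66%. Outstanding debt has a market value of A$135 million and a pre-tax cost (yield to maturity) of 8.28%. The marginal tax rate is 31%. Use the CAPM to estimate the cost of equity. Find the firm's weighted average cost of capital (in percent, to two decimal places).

Cost of equity via CAPM: Re = 4.54% + 1.98 × 6.66% = 17.7268%.
Total capital V = 462 + 135 = 597.
Equity: weight = 462/597 = 0.7739; cost = 17.7268%.
Debt: weight = 135/597 = 0.2261; after-tax cost = 8.28% × (1 − 31%) = 5.7132%.
WACC = 0.7739 × 17.7268% + 0.2261 × 5.7132% = 15.0102%.

15.01%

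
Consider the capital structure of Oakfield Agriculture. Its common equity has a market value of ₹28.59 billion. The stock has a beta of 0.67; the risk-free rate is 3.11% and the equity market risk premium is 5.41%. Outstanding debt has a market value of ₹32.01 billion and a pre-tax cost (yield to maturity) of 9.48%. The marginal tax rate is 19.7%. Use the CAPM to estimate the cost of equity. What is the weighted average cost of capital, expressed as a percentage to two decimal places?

Cost of equity via CAPM: Re = 3.11% + 0.67 × 5.41% = 6.7347%.
Total capital V = 28.59 + 32.01 = 60.6.
Equity: weight = 28.59/60.6 = 0.4718; cost = 6.7347%.
Debt: weight = 32.01/60.6 = 0.5282; after-tax cost = 9.48% × (1 − 19.7%) = 7.6124%.
WACC = 0.4718 × 6.7347% + 0.5282 × 7.6124% = 7.1983%.

7.20%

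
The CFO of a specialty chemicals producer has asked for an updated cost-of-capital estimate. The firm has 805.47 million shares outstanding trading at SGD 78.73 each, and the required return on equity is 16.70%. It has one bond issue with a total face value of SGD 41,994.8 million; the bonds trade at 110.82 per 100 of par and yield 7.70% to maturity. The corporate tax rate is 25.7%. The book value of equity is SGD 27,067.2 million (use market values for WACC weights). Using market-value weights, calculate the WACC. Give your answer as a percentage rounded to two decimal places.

Market value of equity E = 78.73 × 805.47m = 63414.6531m. Market value of debt D = 41994.8m × 110.82/100 = 46538.63736m.
Total capital V = 63414.6531 + 46538.63736 = 109953.29046.
Equity: weight = 63414.6531/109953.29046 = 0.5767; cost = 16.7%.
Bonds outstanding: weight = 46538.63736/109953.29046 = 0.4233; after-tax cost = 7.7% × (1 − 25.7%) = 5.7211%.
WACC = 0.5767 × 16.7000% + 0.4233 × 5.7211% = 12.0531%.

12.05%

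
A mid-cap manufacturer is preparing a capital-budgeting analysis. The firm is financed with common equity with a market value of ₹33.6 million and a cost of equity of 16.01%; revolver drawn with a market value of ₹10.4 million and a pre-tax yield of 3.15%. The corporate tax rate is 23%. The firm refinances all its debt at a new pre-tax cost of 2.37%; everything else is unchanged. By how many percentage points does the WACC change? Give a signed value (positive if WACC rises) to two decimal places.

-0.14 pp

Current WACC:
Total capital V = 33.6 + 10.4 = 44.
Equity: weight = 33.6/44 = 0.7636; cost = 16.01%.
Revolver drawn: weight = 10.4/44 = 0.2364; after-tax cost = 3.15% × (1 − 23%) = 2.4255%.
WACC = 0.7636 × 16.0100% + 0.2364 × 2.4255% = 12.7991%.
After the change:
Total capital V = 33.6 + 10.4 = 44.
Equity: weight = 33.6/44 = 0.7636; cost = 16.01%.
Revolver drawn: weight = 10.4/44 = 0.2364; after-tax cost = 2.37% × (1 − 23%) = 1.8249%.
WACC = 0.7636 × 16.0100% + 0.2364 × 1.8249% = 12.6572%.
Change in WACC = 12.6572% − 12.7991% = -0.1420 pp.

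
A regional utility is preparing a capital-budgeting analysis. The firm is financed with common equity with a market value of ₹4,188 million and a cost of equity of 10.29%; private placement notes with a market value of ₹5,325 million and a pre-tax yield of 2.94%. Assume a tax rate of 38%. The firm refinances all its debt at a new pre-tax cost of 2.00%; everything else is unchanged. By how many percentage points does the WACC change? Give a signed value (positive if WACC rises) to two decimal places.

Current WACC:
Total capital V = 4188 + 5325 = 9513.
Equity: weight = 4188/9513 = 0.4402; cost = 10.29%.
Private placement notes: weight = 5325/9513 = 0.5598; after-tax cost = 2.94% × (1 − 38%) = 1.8228%.
WACC = 0.4402 × 10.2900% + 0.5598 × 1.8228% = 5.5504%.
After the change:
Total capital V = 4188 + 5325 = 9513.
Equity: weight = 4188/9513 = 0.4402; cost = 10.29%.
Private placement notes: weight = 5325/9513 = 0.5598; after-tax cost = 2% × (1 − 38%) = 1.2400%.
WACC = 0.4402 × 10.2900% + 0.5598 × 1.2400% = 5.2242%.
Change in WACC = 5.2242% − 5.5504% = -0.3262 pp.

-0.33 pp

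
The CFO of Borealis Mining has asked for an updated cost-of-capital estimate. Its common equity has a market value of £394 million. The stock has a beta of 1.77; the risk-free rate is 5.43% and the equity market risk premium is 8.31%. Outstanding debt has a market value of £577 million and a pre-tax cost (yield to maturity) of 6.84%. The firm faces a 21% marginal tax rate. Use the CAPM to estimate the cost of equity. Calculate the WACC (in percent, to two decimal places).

11.38%

Cost of equity via CAPM: Re = 5.43% + 1.77 × 8.31% = 20.1387%.
Total capital V = 394 + 577 = 971.
Equity: weight = 394/971 = 0.4058; cost = 20.1387%.
Debt: weight = 577/971 = 0.5942; after-tax cost = 6.84% × (1 − 21%) = 5.4036%.
WACC = 0.4058 × 20.1387% + 0.5942 × 5.4036% = 11.3826%.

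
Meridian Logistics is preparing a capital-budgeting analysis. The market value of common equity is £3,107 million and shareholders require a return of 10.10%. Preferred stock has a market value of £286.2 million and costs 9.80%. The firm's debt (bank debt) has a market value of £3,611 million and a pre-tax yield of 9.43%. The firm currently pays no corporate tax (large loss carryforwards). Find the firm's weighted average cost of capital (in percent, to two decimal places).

9.74%

Total capital V = 3107 + 286.2 + 3611 = 7004.2.
Equity: weight = 3107/7004.2 = 0.4436; cost = 10.1%.
Preferred: weight = 286.2/7004.2 = 0.0409; cost = 9.8%.
Bank debt: weight = 3611/7004.2 = 0.5155; after-tax cost = 9.43% × (1 − 0%) = 9.4300%.
WACC = 0.4436 × 10.1000% + 0.0409 × 9.8000% + 0.5155 × 9.4300% = 9.7423%.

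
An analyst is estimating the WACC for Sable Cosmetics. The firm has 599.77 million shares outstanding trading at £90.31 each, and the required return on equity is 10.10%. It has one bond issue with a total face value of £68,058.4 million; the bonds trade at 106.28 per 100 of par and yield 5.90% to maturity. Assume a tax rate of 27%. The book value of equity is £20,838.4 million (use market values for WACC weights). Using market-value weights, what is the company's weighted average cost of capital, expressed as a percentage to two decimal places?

6.79%

Market value of equity E = 90.31 × 599.77m = 54165.2287m. Market value of debt D = 68058.4m × 106.28/100 = 72332.46752m.
Total capital V = 54165.2287 + 72332.46752 = 126497.69622.
Equity: weight = 54165.2287/126497.69622 = 0.4282; cost = 10.1%.
Bonds outstanding: weight = 72332.46752/126497.69622 = 0.5718; after-tax cost = 5.9% × (1 − 27%) = 4.3070%.
WACC = 0.4282 × 10.1000% + 0.5718 × 4.3070% = 6.7875%.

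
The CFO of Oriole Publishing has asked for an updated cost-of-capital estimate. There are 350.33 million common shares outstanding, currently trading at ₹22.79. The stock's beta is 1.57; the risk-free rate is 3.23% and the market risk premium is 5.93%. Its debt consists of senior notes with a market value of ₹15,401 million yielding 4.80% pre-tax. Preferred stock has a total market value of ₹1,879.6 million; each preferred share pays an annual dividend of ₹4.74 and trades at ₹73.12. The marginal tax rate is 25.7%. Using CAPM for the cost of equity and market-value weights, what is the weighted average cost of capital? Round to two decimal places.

Cost of equity via CAPM: Re = 3.23% + 1.57 × 5.93% = 12.5401%.
Cost of preferred: Rp = 4.74 / 73.12 = 6.4825%.
Market value of equity E = 22.79 × 350.33m = 7984.0207m.
Total capital V = 7984.0207 + 1879.6 + 15401 = 25264.6207.
Equity: weight = 7984.0207/25264.6207 = 0.3160; cost = 12.5401%.
Preferred: weight = 1879.6/25264.6207 = 0.0744; cost = 6.4825%.
Senior notes: weight = 15401/25264.6207 = 0.6096; after-tax cost = 4.8% × (1 − 25.7%) = 3.5664%.
WACC = 0.3160 × 12.5401% + 0.0744 × 6.4825% + 0.6096 × 3.5664% = 6.6192%.

6.62%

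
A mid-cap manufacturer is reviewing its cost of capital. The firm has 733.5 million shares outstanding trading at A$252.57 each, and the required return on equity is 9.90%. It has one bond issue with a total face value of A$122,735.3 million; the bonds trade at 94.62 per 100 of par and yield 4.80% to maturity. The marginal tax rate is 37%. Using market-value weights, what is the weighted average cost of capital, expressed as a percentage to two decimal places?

Market value of equity E = 252.57 × 733.5m = 185260.095m. Market value of debt D = 122735.3m × 94.62/100 = 116132.14086m.
Total capital V = 185260.095 + 116132.14086 = 301392.23586.
Equity: weight = 185260.095/301392.23586 = 0.6147; cost = 9.9%.
Bonds outstanding: weight = 116132.14086/301392.23586 = 0.3853; after-tax cost = 4.8% × (1 − 37%) = 3.0240%.
WACC = 0.6147 × 9.9000% + 0.3853 × 3.0240% = 7.2505%.

7.25%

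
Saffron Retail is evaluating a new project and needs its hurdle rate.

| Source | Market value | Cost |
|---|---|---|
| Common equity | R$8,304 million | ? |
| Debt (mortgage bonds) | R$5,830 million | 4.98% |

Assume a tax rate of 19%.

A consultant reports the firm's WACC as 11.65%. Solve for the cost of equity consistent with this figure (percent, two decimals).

17.00%

Total capital V = 8304 + 5830 = 14134.
Equity weight = 8304/14134 = 0.5875.
Mortgage bonds weight = 5830/14134 = 0.4125.
Debt contribution = 0.4125 × 4.98% × (1 − 19%) = 1.6639%.
Required equity contribution = 11.65% − 1.6639% = 9.9861%.
Re = 9.9861% / 0.5875 = 16.9971%.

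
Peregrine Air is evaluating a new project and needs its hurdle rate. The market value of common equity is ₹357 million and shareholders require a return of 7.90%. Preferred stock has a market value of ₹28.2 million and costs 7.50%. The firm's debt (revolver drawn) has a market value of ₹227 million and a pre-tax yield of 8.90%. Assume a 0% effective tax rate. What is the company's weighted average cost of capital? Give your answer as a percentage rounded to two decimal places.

Total capital V = 357 + 28.2 + 227 = 612.2.
Equity: weight = 357/612.2 = 0.5831; cost = 7.9%.
Preferred: weight = 28.2/612.2 = 0.0461; cost = 7.5%.
Revolver drawn: weight = 227/612.2 = 0.3708; after-tax cost = 8.9% × (1 − 0%) = 8.9000%.
WACC = 0.5831 × 7.9000% + 0.0461 × 7.5000% + 0.3708 × 8.9000% = 8.2524%.

8.25%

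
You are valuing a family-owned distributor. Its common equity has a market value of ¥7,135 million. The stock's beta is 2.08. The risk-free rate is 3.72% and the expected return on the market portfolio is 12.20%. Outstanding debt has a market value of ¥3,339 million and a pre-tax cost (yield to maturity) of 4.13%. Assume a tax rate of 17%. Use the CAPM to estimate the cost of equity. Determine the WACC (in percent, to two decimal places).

Market risk premium = 12.2% − 3.72% = 8.48%.
Cost of equity via CAPM: Re = 3.72% + 2.08 × 8.48% = 21.3584%.
Total capital V = 7135 + 3339 = 10474.
Equity: weight = 7135/10474 = 0.6812; cost = 21.3584%.
Debt: weight = 3339/10474 = 0.3188; after-tax cost = 4.13% × (1 − 17%) = 3.4279%.
WACC = 0.6812 × 21.3584% + 0.3188 × 3.4279% = 15.6423%.

15.64%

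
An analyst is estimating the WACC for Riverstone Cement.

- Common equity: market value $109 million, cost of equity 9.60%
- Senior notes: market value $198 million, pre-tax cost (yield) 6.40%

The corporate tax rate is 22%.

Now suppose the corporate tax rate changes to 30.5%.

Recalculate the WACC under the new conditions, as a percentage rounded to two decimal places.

6.28%

After the change:
Total capital V = 109 + 198 = 307.
Equity: weight = 109/307 = 0.3550; cost = 9.6%.
Senior notes: weight = 198/307 = 0.6450; after-tax cost = 6.4% × (1 − 30.5%) = 4.4480%.
WACC = 0.3550 × 9.6000% + 0.6450 × 4.4480% = 6.2772%.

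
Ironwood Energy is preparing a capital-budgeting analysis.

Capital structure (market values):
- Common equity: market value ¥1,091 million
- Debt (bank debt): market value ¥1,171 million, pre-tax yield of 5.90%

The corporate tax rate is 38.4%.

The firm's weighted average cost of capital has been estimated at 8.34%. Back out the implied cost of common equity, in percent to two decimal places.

13.39%

Total capital V = 1091 + 1171 = 2262.
Equity weight = 1091/2262 = 0.4823.
Bank debt weight = 1171/2262 = 0.5177.
Debt contribution = 0.5177 × 5.9% × (1 − 38.4%) = 1.8815%.
Required equity contribution = 8.34% − 1.8815% = 6.4585%.
Re = 6.4585% / 0.4823 = 13.3906%.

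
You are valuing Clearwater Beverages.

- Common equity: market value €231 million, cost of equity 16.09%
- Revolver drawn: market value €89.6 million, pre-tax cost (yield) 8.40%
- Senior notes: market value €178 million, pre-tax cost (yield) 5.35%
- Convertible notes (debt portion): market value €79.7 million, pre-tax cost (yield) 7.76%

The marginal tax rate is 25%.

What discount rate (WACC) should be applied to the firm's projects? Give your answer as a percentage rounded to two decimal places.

Total capital V = 231 + 89.6 + 178 + 79.7 = 578.3.
Equity: weight = 231/578.3 = 0.3994; cost = 16.09%.
Revolver drawn: weight = 89.6/578.3 = 0.1549; after-tax cost = 8.4% × (1 − 25%) = 6.3000%.
Senior notes: weight = 178/578.3 = 0.3078; after-tax cost = 5.35% × (1 − 25%) = 4.0125%.
Convertible notes (debt portion): weight = 79.7/578.3 = 0.1378; after-tax cost = 7.76% × (1 − 25%) = 5.8200%.
WACC = 0.3994 × 16.0900% + 0.1549 × 6.3000% + 0.3078 × 4.0125% + 0.1378 × 5.8200% = 9.4403%.

9.44%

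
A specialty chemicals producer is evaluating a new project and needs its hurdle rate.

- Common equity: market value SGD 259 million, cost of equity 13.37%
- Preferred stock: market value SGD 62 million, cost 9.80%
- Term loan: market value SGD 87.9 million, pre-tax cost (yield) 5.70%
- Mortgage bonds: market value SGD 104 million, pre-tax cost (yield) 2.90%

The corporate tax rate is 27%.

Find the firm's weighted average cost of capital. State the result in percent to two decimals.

9.08%

Total capital V = 259 + 62 + 87.9 + 104 = 512.9.
Equity: weight = 259/512.9 = 0.5050; cost = 13.37%.
Preferred: weight = 62/512.9 = 0.1209; cost = 9.8%.
Term loan: weight = 87.9/512.9 = 0.1714; after-tax cost = 5.7% × (1 − 27%) = 4.1610%.
Mortgage bonds: weight = 104/512.9 = 0.2028; after-tax cost = 2.9% × (1 − 27%) = 2.1170%.
WACC = 0.5050 × 13.3700% + 0.1209 × 9.8000% + 0.1714 × 4.1610% + 0.2028 × 2.1170% = 9.0785%.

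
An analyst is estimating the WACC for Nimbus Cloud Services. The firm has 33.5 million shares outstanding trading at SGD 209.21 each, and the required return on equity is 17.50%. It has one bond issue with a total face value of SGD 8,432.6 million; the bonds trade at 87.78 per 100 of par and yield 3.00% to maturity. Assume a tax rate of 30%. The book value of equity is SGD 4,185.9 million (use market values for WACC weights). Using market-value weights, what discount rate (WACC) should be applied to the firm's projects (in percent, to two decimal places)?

Market value of equity E = 209.21 × 33.5m = 7008.535m. Market value of debt D = 8432.6m × 87.78/100 = 7402.13628m.
Total capital V = 7008.535 + 7402.13628 = 14410.67128.
Equity: weight = 7008.535/14410.67128 = 0.4863; cost = 17.5%.
Bonds outstanding: weight = 7402.13628/14410.67128 = 0.5137; after-tax cost = 3% × (1 − 30%) = 2.1000%.
WACC = 0.4863 × 17.5000% + 0.5137 × 2.1000% = 9.5897%.

9.59%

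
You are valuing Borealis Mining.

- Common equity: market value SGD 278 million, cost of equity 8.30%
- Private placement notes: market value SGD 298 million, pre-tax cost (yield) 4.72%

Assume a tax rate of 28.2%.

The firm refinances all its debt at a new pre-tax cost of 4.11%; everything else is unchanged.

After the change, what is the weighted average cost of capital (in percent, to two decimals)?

After the change:
Total capital V = 278 + 298 = 576.
Equity: weight = 278/576 = 0.4826; cost = 8.3%.
Private placement notes: weight = 298/576 = 0.5174; after-tax cost = 4.11% × (1 − 28.2%) = 2.9510%.
WACC = 0.4826 × 8.3000% + 0.5174 × 2.9510% = 5.5326%.

5.53%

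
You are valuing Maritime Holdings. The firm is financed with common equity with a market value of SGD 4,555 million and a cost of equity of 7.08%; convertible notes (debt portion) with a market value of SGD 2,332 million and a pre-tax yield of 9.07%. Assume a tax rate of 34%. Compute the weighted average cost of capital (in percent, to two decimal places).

6.71%

Total capital V = 4555 + 2332 = 6887.
Equity: weight = 4555/6887 = 0.6614; cost = 7.08%.
Convertible notes (debt portion): weight = 2332/6887 = 0.3386; after-tax cost = 9.07% × (1 − 34%) = 5.9862%.
WACC = 0.6614 × 7.0800% + 0.3386 × 5.9862% = 6.7096%.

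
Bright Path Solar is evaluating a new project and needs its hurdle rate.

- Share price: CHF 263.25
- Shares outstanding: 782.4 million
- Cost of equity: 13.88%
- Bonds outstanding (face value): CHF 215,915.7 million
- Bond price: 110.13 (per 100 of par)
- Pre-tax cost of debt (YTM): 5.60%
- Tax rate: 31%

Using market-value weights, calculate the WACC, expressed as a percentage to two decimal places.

8.51%

Market value of equity E = 263.25 × 782.4m = 205966.8m. Market value of debt D = 215915.7m × 110.13/100 = 237787.96041m.
Total capital V = 205966.8 + 237787.96041 = 443754.76041.
Equity: weight = 205966.8/443754.76041 = 0.4641; cost = 13.88%.
Bonds outstanding: weight = 237787.96041/443754.76041 = 0.5359; after-tax cost = 5.6% × (1 − 31%) = 3.8640%.
WACC = 0.4641 × 13.8800% + 0.5359 × 3.8640% = 8.5129%.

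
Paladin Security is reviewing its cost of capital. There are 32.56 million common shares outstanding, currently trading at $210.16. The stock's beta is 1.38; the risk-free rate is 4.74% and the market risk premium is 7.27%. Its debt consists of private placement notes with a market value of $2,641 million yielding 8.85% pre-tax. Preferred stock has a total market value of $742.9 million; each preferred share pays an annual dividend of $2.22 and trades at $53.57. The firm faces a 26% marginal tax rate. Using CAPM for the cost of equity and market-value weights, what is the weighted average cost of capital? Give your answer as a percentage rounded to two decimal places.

Cost of equity via CAPM: Re = 4.74% + 1.38 × 7.27% = 14.7726%.
Cost of preferred: Rp = 2.22 / 53.57 = 4.1441%.
Market value of equity E = 210.16 × 32.56m = 6842.8096m.
Total capital V = 6842.8096 + 742.9 + 2641 = 10226.7096.
Equity: weight = 6842.8096/10226.7096 = 0.6691; cost = 14.7726%.
Preferred: weight = 742.9/10226.7096 = 0.0726; cost = 4.1441%.
Private placement notes: weight = 2641/10226.7096 = 0.2582; after-tax cost = 8.85% × (1 − 26%) = 6.5490%.
WACC = 0.6691 × 14.7726% + 0.0726 × 4.1441% + 0.2582 × 6.5490% = 11.8768%.

11.88%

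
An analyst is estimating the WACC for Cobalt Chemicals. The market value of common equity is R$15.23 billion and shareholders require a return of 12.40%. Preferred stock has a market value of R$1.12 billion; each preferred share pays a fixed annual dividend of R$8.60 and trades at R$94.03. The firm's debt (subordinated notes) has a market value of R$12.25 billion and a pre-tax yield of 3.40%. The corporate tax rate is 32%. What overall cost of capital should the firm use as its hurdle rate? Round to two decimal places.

Cost of preferred: Rp = 8.6 / 94.03 = 9.1460%.
Total capital V = 15.23 + 1.12 + 12.25 = 28.6.
Equity: weight = 15.23/28.6 = 0.5325; cost = 12.4%.
Preferred: weight = 1.12/28.6 = 0.0392; cost = 9.146%.
Subordinated notes: weight = 12.25/28.6 = 0.4283; after-tax cost = 3.4% × (1 − 32%) = 2.3120%.
WACC = 0.5325 × 12.4000% + 0.0392 × 9.1460% + 0.4283 × 2.3120% = 7.9517%.

7.95%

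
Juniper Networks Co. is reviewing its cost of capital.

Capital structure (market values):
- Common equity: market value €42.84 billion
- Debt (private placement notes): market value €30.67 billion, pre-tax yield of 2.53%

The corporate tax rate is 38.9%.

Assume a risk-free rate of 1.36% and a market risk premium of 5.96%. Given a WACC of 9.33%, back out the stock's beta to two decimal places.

2.27

Total capital V = 42.84 + 30.67 = 73.51.
Equity weight = 42.84/73.51 = 0.5828.
Private placement notes weight = 30.67/73.51 = 0.4172.
Debt contribution = 0.4172 × 2.53% × (1 − 38.9%) = 0.6450%.
Required equity contribution = 9.33% − 0.6450% = 8.6850%  ⇒  Re = 14.9028%.
CAPM: 14.9028% = 1.36% + β × 5.96%  ⇒  β = 2.2723.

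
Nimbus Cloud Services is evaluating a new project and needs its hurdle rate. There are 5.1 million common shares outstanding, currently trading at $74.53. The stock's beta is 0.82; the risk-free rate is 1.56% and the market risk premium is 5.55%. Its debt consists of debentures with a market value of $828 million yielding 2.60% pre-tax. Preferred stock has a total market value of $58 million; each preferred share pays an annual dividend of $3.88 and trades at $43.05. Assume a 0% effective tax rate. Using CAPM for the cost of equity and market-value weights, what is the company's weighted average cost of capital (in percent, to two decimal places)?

3.95%

Cost of equity via CAPM: Re = 1.56% + 0.82 × 5.55% = 6.1110%.
Cost of preferred: Rp = 3.88 / 43.05 = 9.0128%.
Market value of equity E = 74.53 × 5.1m = 380.103m.
Total capital V = 380.103 + 58 + 828 = 1266.103.
Equity: weight = 380.103/1266.103 = 0.3002; cost = 6.111%.
Preferred: weight = 58/1266.103 = 0.0458; cost = 9.0128%.
Debentures: weight = 828/1266.103 = 0.6540; after-tax cost = 2.6% × (1 − 0%) = 2.6000%.
WACC = 0.3002 × 6.1110% + 0.0458 × 9.0128% + 0.6540 × 2.6000% = 3.9478%.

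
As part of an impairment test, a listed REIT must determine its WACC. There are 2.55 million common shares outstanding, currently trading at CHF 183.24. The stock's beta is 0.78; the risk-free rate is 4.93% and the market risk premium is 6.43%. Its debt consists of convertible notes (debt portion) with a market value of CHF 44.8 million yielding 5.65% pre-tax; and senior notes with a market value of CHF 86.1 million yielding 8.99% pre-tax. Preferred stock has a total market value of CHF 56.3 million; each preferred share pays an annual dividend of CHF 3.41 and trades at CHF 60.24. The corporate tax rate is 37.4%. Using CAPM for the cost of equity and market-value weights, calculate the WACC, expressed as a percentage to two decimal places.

8.57%

Cost of equity via CAPM: Re = 4.93% + 0.78 × 6.43% = 9.9454%.
Cost of preferred: Rp = 3.41 / 60.24 = 5.6607%.
Market value of equity E = 183.24 × 2.55m = 467.262m.
Total capital V = 467.262 + 56.3 + 44.8 + 86.1 = 654.462.
Equity: weight = 467.262/654.462 = 0.7140; cost = 9.9454%.
Preferred: weight = 56.3/654.462 = 0.0860; cost = 5.6607%.
Convertible notes (debt portion): weight = 44.8/654.462 = 0.0685; after-tax cost = 5.65% × (1 − 37.4%) = 3.5369%.
Senior notes: weight = 86.1/654.462 = 0.1316; after-tax cost = 8.99% × (1 − 37.4%) = 5.6277%.
WACC = 0.7140 × 9.9454% + 0.0860 × 5.6607% + 0.0685 × 3.5369% + 0.1316 × 5.6277% = 8.5701%.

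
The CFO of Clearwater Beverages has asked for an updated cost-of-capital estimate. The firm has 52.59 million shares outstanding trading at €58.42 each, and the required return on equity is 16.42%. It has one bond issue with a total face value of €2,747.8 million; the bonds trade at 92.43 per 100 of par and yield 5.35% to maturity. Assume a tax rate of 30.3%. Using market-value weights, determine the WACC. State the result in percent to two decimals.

10.68%

Market value of equity E = 58.42 × 52.59m = 3072.3078m. Market value of debt D = 2747.8m × 92.43/100 = 2539.79154m.
Total capital V = 3072.3078 + 2539.79154 = 5612.09934.
Equity: weight = 3072.3078/5612.09934 = 0.5474; cost = 16.42%.
Bonds outstanding: weight = 2539.79154/5612.09934 = 0.4526; after-tax cost = 5.35% × (1 − 30.3%) = 3.7290%.
WACC = 0.5474 × 16.4200% + 0.4526 × 3.7290% = 10.6766%.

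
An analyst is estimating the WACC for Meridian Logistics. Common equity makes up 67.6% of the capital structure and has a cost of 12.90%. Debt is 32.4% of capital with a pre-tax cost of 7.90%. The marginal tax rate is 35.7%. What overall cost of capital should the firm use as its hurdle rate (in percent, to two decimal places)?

10.37%

After-tax cost of debt = 7.9% × (1 − 35.7%) = 5.0797%.
WACC = 0.676 × 12.9000% + 0.324 × 5.0797% = 10.3662%.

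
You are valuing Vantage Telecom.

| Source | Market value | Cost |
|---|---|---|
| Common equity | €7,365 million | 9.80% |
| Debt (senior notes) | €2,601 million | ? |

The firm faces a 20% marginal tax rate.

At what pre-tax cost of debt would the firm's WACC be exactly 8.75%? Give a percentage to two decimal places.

7.22%

Total capital V = 7365 + 2601 = 9966.
Equity weight = 7365/9966 = 0.7390.
Senior notes weight = 2601/9966 = 0.2610.
Equity contribution = 0.7390 × 9.8% = 7.2423%.
Remaining for debt = 8.75% − 7.2423% = 1.5077%.
Rd × (1 − 20%) × 0.2610 = 1.5077%  ⇒  Rd = 7.2210%.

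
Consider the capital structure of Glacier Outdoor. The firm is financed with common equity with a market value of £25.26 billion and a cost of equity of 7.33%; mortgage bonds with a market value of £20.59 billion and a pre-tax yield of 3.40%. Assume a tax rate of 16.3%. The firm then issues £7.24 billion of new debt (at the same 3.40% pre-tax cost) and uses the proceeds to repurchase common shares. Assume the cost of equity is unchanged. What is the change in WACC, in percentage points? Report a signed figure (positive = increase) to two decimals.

-0.71 pp

Current WACC:
Total capital V = 25.26 + 20.59 = 45.85.
Equity: weight = 25.26/45.85 = 0.5509; cost = 7.33%.
Mortgage bonds: weight = 20.59/45.85 = 0.4491; after-tax cost = 3.4% × (1 − 16.3%) = 2.8458%.
WACC = 0.5509 × 7.3300% + 0.4491 × 2.8458% = 5.3163%.
After the change:
Total capital V = 18.02 + 27.83 = 45.85.
Equity: weight = 18.02/45.85 = 0.3930; cost = 7.33%.
Mortgage bonds: weight = 27.83/45.85 = 0.6070; after-tax cost = 3.4% × (1 − 16.3%) = 2.8458%.
WACC = 0.3930 × 7.3300% + 0.6070 × 2.8458% = 4.6082%.
Change in WACC = 4.6082% − 5.3163% = -0.7081 pp.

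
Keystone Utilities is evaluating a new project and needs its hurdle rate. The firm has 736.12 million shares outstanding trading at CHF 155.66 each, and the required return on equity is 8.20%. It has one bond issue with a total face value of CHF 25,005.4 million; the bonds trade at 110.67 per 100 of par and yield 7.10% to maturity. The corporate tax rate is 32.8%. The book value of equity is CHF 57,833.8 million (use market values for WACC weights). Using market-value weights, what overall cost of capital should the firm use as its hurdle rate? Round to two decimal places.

Market value of equity E = 155.66 × 736.12m = 114584.4392m. Market value of debt D = 25005.4m × 110.67/100 = 27673.47618m.
Total capital V = 114584.4392 + 27673.47618 = 142257.91538.
Equity: weight = 114584.4392/142257.91538 = 0.8055; cost = 8.2%.
Bonds outstanding: weight = 27673.47618/142257.91538 = 0.1945; after-tax cost = 7.1% × (1 − 32.8%) = 4.7712%.
WACC = 0.8055 × 8.2000% + 0.1945 × 4.7712% = 7.5330%.

7.53%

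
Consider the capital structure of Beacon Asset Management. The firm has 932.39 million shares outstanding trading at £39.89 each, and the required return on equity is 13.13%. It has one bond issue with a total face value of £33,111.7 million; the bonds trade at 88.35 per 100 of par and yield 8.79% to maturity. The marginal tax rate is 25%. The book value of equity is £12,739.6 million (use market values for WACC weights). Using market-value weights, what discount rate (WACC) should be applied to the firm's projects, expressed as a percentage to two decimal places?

10.25%

Market value of equity E = 39.89 × 932.39m = 37193.0371m. Market value of debt D = 33111.7m × 88.35/100 = 29254.18695m.
Total capital V = 37193.0371 + 29254.18695 = 66447.22405.
Equity: weight = 37193.0371/66447.22405 = 0.5597; cost = 13.13%.
Bonds outstanding: weight = 29254.18695/66447.22405 = 0.4403; after-tax cost = 8.79% × (1 − 25%) = 6.5925%.
WACC = 0.5597 × 13.1300% + 0.4403 × 6.5925% = 10.2518%.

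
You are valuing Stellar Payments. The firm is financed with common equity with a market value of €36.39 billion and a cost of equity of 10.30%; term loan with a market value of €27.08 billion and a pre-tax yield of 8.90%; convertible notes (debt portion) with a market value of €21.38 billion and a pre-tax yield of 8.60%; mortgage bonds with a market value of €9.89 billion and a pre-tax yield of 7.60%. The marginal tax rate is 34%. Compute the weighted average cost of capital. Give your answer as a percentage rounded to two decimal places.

Total capital V = 36.39 + 27.08 + 21.38 + 9.89 = 94.74.
Equity: weight = 36.39/94.74 = 0.3841; cost = 10.3%.
Term loan: weight = 27.08/94.74 = 0.2858; after-tax cost = 8.9% × (1 − 34%) = 5.8740%.
Convertible notes (debt portion): weight = 21.38/94.74 = 0.2257; after-tax cost = 8.6% × (1 − 34%) = 5.6760%.
Mortgage bonds: weight = 9.89/94.74 = 0.1044; after-tax cost = 7.6% × (1 − 34%) = 5.0160%.
WACC = 0.3841 × 10.3000% + 0.2858 × 5.8740% + 0.2257 × 5.6760% + 0.1044 × 5.0160% = 7.4398%.

7.44%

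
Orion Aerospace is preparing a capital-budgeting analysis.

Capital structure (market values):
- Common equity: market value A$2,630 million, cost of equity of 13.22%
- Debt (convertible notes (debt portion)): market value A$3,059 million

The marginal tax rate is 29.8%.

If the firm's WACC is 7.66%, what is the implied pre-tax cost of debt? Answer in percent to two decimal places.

4.10%

Total capital V = 2630 + 3059 = 5689.
Equity weight = 2630/5689 = 0.4623.
Convertible notes (debt portion) weight = 3059/5689 = 0.5377.
Equity contribution = 0.4623 × 13.22% = 6.1115%.
Remaining for debt = 7.66% − 6.1115% = 1.5485%.
Rd × (1 − 29.8%) × 0.5377 = 1.5485%  ⇒  Rd = 4.1022%.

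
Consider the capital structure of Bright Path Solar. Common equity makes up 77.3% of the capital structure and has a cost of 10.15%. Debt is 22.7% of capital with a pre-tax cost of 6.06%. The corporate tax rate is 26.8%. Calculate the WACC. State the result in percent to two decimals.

After-tax cost of debt = 6.06% × (1 − 26.8%) = 4.4359%.
WACC = 0.773 × 10.1500% + 0.227 × 4.4359% = 8.8529%.

8.85%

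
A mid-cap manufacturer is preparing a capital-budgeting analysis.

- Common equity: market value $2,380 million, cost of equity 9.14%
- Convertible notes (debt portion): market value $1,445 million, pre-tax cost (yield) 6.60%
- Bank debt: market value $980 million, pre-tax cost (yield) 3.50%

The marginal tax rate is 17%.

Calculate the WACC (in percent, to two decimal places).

Total capital V = 2380 + 1445 + 980 = 4805.
Equity: weight = 2380/4805 = 0.4953; cost = 9.14%.
Convertible notes (debt portion): weight = 1445/4805 = 0.3007; after-tax cost = 6.6% × (1 − 17%) = 5.4780%.
Bank debt: weight = 980/4805 = 0.2040; after-tax cost = 3.5% × (1 − 17%) = 2.9050%.
WACC = 0.4953 × 9.1400% + 0.3007 × 5.4780% + 0.2040 × 2.9050% = 6.7671%.

6.77%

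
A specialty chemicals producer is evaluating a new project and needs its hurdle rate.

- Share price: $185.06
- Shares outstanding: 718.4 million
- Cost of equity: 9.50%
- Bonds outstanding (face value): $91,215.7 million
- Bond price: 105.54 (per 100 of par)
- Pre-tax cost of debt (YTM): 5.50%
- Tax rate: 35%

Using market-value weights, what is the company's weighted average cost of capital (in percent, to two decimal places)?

Market value of equity E = 185.06 × 718.4m = 132947.104m. Market value of debt D = 91215.7m × 105.54/100 = 96269.04978m.
Total capital V = 132947.104 + 96269.04978 = 229216.15378.
Equity: weight = 132947.104/229216.15378 = 0.5800; cost = 9.5%.
Bonds outstanding: weight = 96269.04978/229216.15378 = 0.4200; after-tax cost = 5.5% × (1 − 35%) = 3.5750%.
WACC = 0.5800 × 9.5000% + 0.4200 × 3.5750% = 7.0115%.

7.01%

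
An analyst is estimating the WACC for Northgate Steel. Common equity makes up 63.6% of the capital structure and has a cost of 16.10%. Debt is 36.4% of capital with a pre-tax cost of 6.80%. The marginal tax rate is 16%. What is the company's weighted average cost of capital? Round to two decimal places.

12.32%

After-tax cost of debt = 6.8% × (1 − 16%) = 5.7120%.
WACC = 0.636 × 16.1000% + 0.364 × 5.7120% = 12.3188%.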